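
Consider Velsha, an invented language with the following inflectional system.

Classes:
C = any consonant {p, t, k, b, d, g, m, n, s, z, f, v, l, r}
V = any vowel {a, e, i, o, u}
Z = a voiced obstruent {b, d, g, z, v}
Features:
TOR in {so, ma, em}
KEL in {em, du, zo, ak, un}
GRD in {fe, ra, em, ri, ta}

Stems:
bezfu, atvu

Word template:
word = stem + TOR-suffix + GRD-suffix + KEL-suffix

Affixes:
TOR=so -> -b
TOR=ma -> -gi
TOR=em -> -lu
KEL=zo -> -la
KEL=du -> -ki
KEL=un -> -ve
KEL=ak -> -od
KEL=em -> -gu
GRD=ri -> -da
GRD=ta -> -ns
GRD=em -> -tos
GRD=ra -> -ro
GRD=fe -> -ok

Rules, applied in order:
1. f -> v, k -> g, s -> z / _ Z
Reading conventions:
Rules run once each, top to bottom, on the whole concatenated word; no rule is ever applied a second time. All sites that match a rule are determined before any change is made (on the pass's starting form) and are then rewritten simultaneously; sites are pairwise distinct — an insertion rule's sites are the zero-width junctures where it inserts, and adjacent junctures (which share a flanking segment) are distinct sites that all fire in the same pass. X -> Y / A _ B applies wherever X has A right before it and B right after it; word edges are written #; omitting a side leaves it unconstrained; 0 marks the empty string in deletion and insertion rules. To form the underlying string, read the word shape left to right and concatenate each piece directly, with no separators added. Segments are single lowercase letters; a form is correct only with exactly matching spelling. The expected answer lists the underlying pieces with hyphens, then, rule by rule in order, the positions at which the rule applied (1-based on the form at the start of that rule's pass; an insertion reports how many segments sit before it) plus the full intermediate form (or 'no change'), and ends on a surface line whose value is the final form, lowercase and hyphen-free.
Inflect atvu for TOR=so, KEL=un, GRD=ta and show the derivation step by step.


underlying: atvu-b-ns-ve
1. f -> v, k -> g, s -> z / _ Z: fires at position(s) 7: atvubnzve
surface: atvubnzve


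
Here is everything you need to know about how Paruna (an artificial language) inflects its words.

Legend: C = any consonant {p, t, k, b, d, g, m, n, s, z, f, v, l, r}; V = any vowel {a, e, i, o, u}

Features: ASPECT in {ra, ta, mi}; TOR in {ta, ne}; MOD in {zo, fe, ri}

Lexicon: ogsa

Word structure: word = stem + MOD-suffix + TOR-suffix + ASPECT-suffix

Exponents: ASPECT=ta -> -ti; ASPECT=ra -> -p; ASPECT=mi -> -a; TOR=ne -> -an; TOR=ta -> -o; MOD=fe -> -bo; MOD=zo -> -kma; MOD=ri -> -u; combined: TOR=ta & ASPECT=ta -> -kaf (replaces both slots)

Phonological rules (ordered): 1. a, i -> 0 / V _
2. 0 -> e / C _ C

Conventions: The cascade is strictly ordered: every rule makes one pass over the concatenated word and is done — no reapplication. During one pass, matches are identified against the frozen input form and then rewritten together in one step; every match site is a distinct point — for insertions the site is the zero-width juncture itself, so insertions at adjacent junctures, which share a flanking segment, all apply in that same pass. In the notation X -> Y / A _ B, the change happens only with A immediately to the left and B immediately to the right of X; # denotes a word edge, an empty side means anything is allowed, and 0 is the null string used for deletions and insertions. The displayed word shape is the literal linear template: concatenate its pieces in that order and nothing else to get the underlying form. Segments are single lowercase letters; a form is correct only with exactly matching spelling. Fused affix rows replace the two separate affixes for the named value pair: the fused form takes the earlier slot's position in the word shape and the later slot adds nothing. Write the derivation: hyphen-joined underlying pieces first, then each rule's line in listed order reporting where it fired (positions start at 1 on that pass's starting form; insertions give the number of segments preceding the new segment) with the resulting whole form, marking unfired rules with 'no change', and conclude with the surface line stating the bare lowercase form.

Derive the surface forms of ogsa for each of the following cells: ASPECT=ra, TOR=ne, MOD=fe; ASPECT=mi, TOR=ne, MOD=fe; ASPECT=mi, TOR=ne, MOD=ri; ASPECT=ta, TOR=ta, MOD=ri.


cell ASPECT=ra, TOR=ne, MOD=fe:
underlying: ogsa-bo-an-p
1. a, i -> 0 / V _: fires at position(s) 7: ogsabonp
2. 0 -> e / C _ C: inserts after position(s) 2, 7: ogesabonep
surface: ogesabonep

cell ASPECT=mi, TOR=ne, MOD=fe:
underlying: ogsa-bo-an-a
1. a, i -> 0 / V _: fires at position(s) 7: ogsabona
2. 0 -> e / C _ C: inserts after position(s) 2: ogesabona
surface: ogesabona

cell ASPECT=mi, TOR=ne, MOD=ri:
underlying: ogsa-u-an-a
1. a, i -> 0 / V _: fires at position(s) 6: ogsauna
2. 0 -> e / C _ C: inserts after position(s) 2: ogesauna
surface: ogesauna

cell ASPECT=ta, TOR=ta, MOD=ri:
underlying: ogsa-u-kaf
1. a, i -> 0 / V _: no change
2. 0 -> e / C _ C: inserts after position(s) 2: ogesaukaf
surface: ogesaukaf


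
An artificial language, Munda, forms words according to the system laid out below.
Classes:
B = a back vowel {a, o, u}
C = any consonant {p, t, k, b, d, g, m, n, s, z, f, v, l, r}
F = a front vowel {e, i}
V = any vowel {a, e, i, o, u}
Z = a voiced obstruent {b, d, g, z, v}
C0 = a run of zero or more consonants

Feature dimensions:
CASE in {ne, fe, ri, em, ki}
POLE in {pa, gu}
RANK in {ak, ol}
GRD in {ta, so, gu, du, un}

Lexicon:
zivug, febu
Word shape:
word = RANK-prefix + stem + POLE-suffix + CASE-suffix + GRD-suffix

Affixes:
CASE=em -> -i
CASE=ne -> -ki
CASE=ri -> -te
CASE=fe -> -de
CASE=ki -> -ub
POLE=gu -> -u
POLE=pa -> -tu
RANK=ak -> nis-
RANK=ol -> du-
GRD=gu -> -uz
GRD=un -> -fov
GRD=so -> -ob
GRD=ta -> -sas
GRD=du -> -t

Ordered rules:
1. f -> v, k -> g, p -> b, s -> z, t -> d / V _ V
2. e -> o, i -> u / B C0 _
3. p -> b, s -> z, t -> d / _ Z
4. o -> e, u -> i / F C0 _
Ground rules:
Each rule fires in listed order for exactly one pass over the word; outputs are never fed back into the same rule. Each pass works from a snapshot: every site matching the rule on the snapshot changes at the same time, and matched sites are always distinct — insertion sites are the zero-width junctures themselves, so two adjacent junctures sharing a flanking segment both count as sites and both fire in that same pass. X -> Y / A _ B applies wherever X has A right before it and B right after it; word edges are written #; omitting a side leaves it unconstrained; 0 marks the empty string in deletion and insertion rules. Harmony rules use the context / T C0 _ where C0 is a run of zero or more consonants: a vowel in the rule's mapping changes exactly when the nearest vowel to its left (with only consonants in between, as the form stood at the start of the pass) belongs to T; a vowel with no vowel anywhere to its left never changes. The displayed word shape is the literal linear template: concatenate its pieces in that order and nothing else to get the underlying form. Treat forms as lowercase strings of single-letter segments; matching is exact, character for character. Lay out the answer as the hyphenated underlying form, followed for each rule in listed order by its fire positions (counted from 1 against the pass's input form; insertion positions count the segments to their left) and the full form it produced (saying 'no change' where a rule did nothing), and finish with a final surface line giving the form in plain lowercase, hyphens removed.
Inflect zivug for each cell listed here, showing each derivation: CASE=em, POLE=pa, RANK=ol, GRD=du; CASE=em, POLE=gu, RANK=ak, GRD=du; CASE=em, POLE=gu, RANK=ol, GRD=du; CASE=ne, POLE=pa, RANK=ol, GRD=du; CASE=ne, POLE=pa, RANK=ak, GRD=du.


cell CASE=em, POLE=pa, RANK=ol, GRD=du:
underlying: du-zivug-tu-i-t
1. f -> v, k -> g, p -> b, s -> z, t -> d / V _ V: no change
2. e -> o, i -> u / B C0 _: fires at position(s) 4, 10: duzuvugtuut
3. p -> b, s -> z, t -> d / _ Z: no change
4. o -> e, u -> i / F C0 _: no change
surface: duzuvugtuut

cell CASE=em, POLE=gu, RANK=ak, GRD=du:
underlying: nis-zivug-u-i-t
1. f -> v, k -> g, p -> b, s -> z, t -> d / V _ V: no change
2. e -> o, i -> u / B C0 _: fires at position(s) 10: niszivuguut
3. p -> b, s -> z, t -> d / _ Z: fires at position(s) 3: nizzivuguut
4. o -> e, u -> i / F C0 _: fires at position(s) 7: nizziviguut
surface: nizziviguut

cell CASE=em, POLE=gu, RANK=ol, GRD=du:
underlying: du-zivug-u-i-t
1. f -> v, k -> g, p -> b, s -> z, t -> d / V _ V: no change
2. e -> o, i -> u / B C0 _: fires at position(s) 4, 9: duzuvuguut
3. p -> b, s -> z, t -> d / _ Z: no change
4. o -> e, u -> i / F C0 _: no change
surface: duzuvuguut

cell CASE=ne, POLE=pa, RANK=ol, GRD=du:
underlying: du-zivug-tu-ki-t
1. f -> v, k -> g, p -> b, s -> z, t -> d / V _ V: fires at position(s) 10: duzivugtugit
2. e -> o, i -> u / B C0 _: fires at position(s) 4, 11: duzuvugtugut
3. p -> b, s -> z, t -> d / _ Z: no change
4. o -> e, u -> i / F C0 _: no change
surface: duzuvugtugut

cell CASE=ne, POLE=pa, RANK=ak, GRD=du:
underlying: nis-zivug-tu-ki-t
1. f -> v, k -> g, p -> b, s -> z, t -> d / V _ V: fires at position(s) 11: niszivugtugit
2. e -> o, i -> u / B C0 _: fires at position(s) 12: niszivugtugut
3. p -> b, s -> z, t -> d / _ Z: fires at position(s) 3: nizzivugtugut
4. o -> e, u -> i / F C0 _: fires at position(s) 7: nizzivigtugut
surface: nizzivigtugut


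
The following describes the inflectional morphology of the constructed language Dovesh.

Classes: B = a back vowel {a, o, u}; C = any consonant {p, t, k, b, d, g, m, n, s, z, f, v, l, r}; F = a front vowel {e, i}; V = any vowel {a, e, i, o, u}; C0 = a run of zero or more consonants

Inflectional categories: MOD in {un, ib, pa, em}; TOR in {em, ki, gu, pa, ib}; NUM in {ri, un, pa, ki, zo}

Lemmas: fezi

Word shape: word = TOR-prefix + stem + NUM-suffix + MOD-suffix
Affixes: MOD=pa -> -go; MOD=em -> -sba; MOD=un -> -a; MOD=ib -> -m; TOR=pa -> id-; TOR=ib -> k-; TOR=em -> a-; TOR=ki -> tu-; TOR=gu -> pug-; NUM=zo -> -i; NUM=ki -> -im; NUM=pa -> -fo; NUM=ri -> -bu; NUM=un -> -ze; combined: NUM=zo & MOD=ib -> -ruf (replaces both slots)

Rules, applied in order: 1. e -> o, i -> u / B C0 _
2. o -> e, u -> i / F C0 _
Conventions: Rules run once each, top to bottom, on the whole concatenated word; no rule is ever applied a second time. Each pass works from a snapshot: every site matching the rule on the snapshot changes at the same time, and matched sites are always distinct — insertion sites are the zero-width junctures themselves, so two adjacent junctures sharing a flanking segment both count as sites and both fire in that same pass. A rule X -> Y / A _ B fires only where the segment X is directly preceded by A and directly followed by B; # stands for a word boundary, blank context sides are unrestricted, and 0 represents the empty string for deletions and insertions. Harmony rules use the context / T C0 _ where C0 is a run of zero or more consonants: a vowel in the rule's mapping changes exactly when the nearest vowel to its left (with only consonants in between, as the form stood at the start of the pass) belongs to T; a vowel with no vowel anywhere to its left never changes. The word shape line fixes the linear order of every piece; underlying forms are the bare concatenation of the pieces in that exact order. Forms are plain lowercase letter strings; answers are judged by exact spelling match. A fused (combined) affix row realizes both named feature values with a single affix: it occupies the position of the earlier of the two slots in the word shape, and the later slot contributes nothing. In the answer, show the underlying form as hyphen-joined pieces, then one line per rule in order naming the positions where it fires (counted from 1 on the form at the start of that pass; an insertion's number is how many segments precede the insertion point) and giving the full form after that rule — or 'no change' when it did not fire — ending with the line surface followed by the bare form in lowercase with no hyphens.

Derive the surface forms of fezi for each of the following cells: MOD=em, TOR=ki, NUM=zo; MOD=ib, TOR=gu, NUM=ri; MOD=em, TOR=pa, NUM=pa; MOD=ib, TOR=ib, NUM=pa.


cell MOD=em, TOR=ki, NUM=zo:
underlying: tu-fezi-i-sba
1. e -> o, i -> u / B C0 _: fires at position(s) 4: tufoziisba
2. o -> e, u -> i / F C0 _: no change
surface: tufoziisba

cell MOD=ib, TOR=gu, NUM=ri:
underlying: pug-fezi-bu-m
1. e -> o, i -> u / B C0 _: fires at position(s) 5: pugfozibum
2. o -> e, u -> i / F C0 _: fires at position(s) 9: pugfozibim
surface: pugfozibim

cell MOD=em, TOR=pa, NUM=pa:
underlying: id-fezi-fo-sba
1. e -> o, i -> u / B C0 _: no change
2. o -> e, u -> i / F C0 _: fires at position(s) 8: idfezifesba
surface: idfezifesba

cell MOD=ib, TOR=ib, NUM=pa:
underlying: k-fezi-fo-m
1. e -> o, i -> u / B C0 _: no change
2. o -> e, u -> i / F C0 _: fires at position(s) 7: kfezifem
surface: kfezifem


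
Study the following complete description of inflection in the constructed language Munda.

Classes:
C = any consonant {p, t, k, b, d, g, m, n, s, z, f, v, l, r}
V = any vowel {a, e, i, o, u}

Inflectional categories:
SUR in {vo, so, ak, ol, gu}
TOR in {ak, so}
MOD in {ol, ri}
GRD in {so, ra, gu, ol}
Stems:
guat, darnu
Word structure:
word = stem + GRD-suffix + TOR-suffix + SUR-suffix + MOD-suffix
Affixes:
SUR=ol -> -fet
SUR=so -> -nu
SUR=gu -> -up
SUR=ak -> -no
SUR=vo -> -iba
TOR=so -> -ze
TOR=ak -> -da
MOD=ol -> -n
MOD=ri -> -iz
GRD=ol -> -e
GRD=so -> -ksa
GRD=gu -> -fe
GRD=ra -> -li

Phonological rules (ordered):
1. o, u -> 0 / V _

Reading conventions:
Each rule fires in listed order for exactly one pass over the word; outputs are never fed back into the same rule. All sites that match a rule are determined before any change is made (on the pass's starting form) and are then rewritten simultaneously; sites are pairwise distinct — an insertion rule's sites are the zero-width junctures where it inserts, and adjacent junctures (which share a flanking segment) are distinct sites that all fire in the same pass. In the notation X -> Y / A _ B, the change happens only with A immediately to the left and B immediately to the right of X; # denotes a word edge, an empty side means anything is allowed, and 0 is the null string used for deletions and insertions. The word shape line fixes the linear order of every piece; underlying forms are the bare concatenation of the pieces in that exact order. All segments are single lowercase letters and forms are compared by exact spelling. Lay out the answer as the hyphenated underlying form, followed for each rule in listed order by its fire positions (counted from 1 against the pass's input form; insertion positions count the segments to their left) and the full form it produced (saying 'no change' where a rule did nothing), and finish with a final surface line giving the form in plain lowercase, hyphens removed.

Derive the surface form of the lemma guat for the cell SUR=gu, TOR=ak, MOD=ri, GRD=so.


underlying: guat-ksa-da-up-iz
1. o, u -> 0 / V _: fires at position(s) 10: guatksadapiz
surface: guatksadapiz


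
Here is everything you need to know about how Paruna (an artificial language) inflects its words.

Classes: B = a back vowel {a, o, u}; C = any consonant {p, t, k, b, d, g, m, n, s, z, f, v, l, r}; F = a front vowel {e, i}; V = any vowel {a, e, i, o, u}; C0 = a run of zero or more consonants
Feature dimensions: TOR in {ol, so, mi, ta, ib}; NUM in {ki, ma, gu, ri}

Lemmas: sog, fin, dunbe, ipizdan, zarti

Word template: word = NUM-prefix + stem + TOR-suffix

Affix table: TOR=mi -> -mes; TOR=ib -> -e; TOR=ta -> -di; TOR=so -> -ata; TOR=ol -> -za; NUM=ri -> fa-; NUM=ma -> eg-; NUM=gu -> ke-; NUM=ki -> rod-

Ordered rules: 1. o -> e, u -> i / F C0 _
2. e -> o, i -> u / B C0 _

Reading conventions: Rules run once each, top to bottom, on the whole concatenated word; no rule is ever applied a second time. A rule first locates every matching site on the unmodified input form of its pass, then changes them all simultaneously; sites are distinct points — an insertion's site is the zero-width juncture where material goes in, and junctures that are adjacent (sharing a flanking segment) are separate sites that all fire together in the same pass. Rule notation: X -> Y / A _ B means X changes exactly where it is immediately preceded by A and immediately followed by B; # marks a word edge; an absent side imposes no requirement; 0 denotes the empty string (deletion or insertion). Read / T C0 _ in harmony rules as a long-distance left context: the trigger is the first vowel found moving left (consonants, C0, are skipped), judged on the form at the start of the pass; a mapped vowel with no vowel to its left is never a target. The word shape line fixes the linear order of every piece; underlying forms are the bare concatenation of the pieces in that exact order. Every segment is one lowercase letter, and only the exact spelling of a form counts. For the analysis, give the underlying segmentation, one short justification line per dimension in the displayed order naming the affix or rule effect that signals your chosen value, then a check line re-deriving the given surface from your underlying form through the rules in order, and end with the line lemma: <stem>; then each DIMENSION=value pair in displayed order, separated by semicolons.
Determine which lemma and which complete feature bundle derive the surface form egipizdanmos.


underlying: eg-ipizdan-mes
TOR=mi - signalled by the affix -mes
NUM=ma - signalled by the affix eg-
check: egipizdanmes -> egipizdanmes -> egipizdanmos
lemma: ipizdan; TOR=mi; NUM=ma


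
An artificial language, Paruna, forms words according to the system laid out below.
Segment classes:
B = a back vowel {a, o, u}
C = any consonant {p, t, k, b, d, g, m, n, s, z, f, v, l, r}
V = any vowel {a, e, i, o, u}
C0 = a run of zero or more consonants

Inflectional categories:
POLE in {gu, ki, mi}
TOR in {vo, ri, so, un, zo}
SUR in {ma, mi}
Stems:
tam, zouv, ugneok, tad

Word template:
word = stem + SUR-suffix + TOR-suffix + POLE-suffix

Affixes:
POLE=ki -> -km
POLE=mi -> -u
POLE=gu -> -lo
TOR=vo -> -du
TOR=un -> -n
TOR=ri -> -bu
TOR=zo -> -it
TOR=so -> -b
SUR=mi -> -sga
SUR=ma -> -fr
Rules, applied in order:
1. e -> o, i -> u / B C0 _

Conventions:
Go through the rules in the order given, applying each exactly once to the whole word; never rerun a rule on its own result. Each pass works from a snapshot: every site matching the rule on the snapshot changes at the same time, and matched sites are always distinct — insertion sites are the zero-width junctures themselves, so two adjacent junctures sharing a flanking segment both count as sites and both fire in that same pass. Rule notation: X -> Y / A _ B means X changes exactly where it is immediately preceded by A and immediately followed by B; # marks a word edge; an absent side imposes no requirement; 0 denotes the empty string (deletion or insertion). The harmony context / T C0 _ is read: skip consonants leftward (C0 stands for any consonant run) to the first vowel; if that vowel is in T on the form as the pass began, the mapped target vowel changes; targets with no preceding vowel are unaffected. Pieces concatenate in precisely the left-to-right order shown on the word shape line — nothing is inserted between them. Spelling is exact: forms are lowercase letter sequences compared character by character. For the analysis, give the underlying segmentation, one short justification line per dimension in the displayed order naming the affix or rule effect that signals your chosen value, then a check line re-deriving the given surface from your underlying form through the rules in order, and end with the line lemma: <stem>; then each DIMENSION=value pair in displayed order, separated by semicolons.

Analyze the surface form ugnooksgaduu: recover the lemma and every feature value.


underlying: ugneok-sga-du-u
POLE=mi - signalled by the affix -u
TOR=vo - signalled by the affix -du
SUR=mi - signalled by the affix -sga
check: ugneoksgaduu -> ugnooksgaduu
lemma: ugneok; POLE=mi; TOR=vo; SUR=mi


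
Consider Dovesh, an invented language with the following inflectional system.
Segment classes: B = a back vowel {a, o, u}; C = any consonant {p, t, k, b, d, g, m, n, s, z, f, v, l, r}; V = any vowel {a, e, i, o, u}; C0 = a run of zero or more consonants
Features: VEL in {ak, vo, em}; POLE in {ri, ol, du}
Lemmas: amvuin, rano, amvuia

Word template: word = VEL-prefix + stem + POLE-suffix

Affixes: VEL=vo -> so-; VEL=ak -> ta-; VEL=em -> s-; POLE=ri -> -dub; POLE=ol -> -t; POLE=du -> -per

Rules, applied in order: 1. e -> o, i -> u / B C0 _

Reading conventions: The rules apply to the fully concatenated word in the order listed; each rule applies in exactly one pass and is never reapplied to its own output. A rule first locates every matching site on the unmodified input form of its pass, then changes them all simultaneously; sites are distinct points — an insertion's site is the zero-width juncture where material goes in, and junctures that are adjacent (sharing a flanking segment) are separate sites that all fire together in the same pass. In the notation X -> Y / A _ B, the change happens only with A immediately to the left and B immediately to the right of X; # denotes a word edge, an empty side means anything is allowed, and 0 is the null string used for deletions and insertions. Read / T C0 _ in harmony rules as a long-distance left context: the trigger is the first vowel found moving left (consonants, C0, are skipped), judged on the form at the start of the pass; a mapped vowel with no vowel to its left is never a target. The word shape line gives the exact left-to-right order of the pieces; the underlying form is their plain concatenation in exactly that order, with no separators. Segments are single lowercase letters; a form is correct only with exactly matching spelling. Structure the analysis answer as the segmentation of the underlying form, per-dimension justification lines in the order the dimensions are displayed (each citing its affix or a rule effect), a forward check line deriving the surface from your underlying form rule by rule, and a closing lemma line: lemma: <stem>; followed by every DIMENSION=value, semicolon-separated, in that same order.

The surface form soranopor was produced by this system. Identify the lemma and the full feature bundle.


underlying: so-rano-per
VEL=vo - signalled by the affix so-
POLE=du - signalled by the affix -per
check: soranoper -> soranopor
lemma: rano; VEL=vo; POLE=du


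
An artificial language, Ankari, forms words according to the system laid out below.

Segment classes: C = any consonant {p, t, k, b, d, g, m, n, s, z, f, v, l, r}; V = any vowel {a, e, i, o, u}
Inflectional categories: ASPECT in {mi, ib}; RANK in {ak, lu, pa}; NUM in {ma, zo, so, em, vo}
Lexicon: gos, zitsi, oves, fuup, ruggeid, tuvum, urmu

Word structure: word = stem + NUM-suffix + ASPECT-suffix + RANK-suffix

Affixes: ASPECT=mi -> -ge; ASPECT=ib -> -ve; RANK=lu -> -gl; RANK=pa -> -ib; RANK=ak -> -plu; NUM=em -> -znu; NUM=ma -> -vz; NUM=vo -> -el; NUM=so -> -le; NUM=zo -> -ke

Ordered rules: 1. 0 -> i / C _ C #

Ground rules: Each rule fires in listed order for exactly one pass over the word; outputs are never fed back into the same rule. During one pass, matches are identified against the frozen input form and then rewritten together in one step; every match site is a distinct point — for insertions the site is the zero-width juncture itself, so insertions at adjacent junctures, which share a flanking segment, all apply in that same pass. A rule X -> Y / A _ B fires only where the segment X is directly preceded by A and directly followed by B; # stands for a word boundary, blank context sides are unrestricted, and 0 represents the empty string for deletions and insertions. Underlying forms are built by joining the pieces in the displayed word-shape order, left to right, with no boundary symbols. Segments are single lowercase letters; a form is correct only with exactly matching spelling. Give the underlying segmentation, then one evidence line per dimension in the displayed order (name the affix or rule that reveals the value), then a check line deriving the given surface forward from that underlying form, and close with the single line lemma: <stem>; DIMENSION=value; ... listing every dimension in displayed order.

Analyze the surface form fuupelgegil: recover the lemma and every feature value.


underlying: fuup-el-ge-gl
ASPECT=mi - signalled by the affix -ge
RANK=lu - signalled by the affix -gl
NUM=vo - signalled by the affix -el
check: fuupelgegl -> fuupelgegil
lemma: fuup; ASPECT=mi; RANK=lu; NUM=vo


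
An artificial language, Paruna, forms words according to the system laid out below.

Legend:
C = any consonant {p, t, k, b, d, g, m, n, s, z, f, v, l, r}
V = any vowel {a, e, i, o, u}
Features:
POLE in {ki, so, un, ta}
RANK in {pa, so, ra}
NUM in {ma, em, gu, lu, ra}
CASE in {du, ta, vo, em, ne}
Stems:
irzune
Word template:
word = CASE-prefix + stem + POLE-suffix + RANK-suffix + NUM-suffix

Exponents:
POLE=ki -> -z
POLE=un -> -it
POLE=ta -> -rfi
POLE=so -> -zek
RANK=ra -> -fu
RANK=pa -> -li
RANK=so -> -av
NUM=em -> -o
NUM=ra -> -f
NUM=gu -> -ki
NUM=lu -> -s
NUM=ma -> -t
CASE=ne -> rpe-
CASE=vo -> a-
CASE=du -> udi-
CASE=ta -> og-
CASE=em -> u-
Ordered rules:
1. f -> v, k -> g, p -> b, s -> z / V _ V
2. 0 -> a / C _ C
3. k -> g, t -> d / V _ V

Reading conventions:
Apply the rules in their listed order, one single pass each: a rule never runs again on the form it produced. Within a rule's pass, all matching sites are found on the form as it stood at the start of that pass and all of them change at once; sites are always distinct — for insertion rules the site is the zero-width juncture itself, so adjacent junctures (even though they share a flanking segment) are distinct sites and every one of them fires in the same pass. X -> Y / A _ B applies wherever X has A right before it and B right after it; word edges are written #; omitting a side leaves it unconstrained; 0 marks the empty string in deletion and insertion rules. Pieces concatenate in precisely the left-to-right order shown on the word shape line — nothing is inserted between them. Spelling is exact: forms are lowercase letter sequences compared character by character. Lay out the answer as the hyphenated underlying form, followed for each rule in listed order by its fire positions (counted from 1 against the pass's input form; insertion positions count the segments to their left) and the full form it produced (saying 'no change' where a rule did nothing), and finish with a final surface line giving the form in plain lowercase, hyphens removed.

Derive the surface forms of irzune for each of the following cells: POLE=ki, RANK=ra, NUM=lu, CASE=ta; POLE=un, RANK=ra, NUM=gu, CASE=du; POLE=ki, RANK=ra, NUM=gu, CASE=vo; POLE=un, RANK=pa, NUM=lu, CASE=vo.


cell POLE=ki, RANK=ra, NUM=lu, CASE=ta:
underlying: og-irzune-z-fu-s
1. f -> v, k -> g, p -> b, s -> z / V _ V: no change
2. 0 -> a / C _ C: inserts after position(s) 4, 9: ogirazunezafus
3. k -> g, t -> d / V _ V: no change
surface: ogirazunezafus

cell POLE=un, RANK=ra, NUM=gu, CASE=du:
underlying: udi-irzune-it-fu-ki
1. f -> v, k -> g, p -> b, s -> z / V _ V: fires at position(s) 14: udiirzuneitfugi
2. 0 -> a / C _ C: inserts after position(s) 5, 11: udiirazuneitafugi
3. k -> g, t -> d / V _ V: fires at position(s) 12: udiirazuneidafugi
surface: udiirazuneidafugi

cell POLE=ki, RANK=ra, NUM=gu, CASE=vo:
underlying: a-irzune-z-fu-ki
1. f -> v, k -> g, p -> b, s -> z / V _ V: fires at position(s) 11: airzunezfugi
2. 0 -> a / C _ C: inserts after position(s) 3, 8: airazunezafugi
3. k -> g, t -> d / V _ V: no change
surface: airazunezafugi

cell POLE=un, RANK=pa, NUM=lu, CASE=vo:
underlying: a-irzune-it-li-s
1. f -> v, k -> g, p -> b, s -> z / V _ V: no change
2. 0 -> a / C _ C: inserts after position(s) 3, 9: airazuneitalis
3. k -> g, t -> d / V _ V: fires at position(s) 10: airazuneidalis
surface: airazuneidalis


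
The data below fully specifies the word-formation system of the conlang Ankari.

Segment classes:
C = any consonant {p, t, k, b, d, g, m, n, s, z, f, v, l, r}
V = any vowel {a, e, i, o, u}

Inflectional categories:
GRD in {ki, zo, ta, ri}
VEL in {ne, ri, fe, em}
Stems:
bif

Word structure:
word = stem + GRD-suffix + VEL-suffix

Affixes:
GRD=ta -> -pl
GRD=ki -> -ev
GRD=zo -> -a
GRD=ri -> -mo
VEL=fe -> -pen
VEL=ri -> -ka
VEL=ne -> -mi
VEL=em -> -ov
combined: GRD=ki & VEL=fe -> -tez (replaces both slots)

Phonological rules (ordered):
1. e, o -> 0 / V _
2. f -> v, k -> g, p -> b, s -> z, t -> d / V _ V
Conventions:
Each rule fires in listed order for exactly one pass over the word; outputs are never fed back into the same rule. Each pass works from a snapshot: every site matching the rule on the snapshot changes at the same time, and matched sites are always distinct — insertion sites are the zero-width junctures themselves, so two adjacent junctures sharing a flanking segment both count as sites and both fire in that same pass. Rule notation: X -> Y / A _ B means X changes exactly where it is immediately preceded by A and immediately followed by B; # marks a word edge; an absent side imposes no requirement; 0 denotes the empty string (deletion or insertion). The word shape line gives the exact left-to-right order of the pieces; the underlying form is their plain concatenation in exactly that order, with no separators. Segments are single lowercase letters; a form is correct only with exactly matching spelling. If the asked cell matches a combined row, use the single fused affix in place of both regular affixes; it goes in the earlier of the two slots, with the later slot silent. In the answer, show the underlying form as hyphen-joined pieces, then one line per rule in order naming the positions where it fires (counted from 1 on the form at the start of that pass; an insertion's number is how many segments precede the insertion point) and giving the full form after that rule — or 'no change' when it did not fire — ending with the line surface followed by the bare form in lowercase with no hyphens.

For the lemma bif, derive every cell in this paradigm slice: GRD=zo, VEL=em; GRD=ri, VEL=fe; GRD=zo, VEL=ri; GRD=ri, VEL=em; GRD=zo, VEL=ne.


cell GRD=zo, VEL=em:
underlying: bif-a-ov
1. e, o -> 0 / V _: fires at position(s) 5: bifav
2. f -> v, k -> g, p -> b, s -> z, t -> d / V _ V: fires at position(s) 3: bivav
surface: bivav

cell GRD=ri, VEL=fe:
underlying: bif-mo-pen
1. e, o -> 0 / V _: no change
2. f -> v, k -> g, p -> b, s -> z, t -> d / V _ V: fires at position(s) 6: bifmoben
surface: bifmoben

cell GRD=zo, VEL=ri:
underlying: bif-a-ka
1. e, o -> 0 / V _: no change
2. f -> v, k -> g, p -> b, s -> z, t -> d / V _ V: fires at position(s) 3, 5: bivaga
surface: bivaga

cell GRD=ri, VEL=em:
underlying: bif-mo-ov
1. e, o -> 0 / V _: fires at position(s) 6: bifmov
2. f -> v, k -> g, p -> b, s -> z, t -> d / V _ V: no change
surface: bifmov

cell GRD=zo, VEL=ne:
underlying: bif-a-mi
1. e, o -> 0 / V _: no change
2. f -> v, k -> g, p -> b, s -> z, t -> d / V _ V: fires at position(s) 3: bivami
surface: bivami


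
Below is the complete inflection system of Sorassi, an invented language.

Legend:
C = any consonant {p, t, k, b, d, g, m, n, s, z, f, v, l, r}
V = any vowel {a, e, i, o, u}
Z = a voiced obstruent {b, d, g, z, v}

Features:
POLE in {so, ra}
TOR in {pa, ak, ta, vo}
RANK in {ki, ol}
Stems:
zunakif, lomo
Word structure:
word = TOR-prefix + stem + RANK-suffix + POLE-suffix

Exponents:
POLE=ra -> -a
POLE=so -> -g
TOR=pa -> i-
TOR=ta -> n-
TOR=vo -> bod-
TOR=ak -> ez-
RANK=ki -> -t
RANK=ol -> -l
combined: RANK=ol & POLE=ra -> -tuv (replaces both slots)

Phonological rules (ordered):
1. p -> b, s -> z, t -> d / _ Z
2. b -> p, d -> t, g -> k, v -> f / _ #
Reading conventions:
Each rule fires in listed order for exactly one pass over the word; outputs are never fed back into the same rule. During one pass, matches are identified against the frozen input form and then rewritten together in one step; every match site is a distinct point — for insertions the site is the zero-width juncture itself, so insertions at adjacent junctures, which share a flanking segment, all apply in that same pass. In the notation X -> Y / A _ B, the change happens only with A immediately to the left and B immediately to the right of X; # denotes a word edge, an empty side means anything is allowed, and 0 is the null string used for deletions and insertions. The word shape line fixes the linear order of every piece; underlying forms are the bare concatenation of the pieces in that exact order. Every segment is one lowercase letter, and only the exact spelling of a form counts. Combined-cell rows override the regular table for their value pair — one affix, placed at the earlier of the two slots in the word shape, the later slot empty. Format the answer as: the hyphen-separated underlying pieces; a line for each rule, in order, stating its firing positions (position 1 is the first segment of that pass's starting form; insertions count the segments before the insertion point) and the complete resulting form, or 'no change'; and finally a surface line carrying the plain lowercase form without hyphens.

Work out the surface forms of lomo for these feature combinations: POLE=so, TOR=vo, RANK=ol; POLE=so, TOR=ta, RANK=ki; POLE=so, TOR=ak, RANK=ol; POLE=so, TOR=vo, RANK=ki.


cell POLE=so, TOR=vo, RANK=ol:
underlying: bod-lomo-l-g
1. p -> b, s -> z, t -> d / _ Z: no change
2. b -> p, d -> t, g -> k, v -> f / _ #: fires at position(s) 9: bodlomolk
surface: bodlomolk

cell POLE=so, TOR=ta, RANK=ki:
underlying: n-lomo-t-g
1. p -> b, s -> z, t -> d / _ Z: fires at position(s) 6: nlomodg
2. b -> p, d -> t, g -> k, v -> f / _ #: fires at position(s) 7: nlomodk
surface: nlomodk

cell POLE=so, TOR=ak, RANK=ol:
underlying: ez-lomo-l-g
1. p -> b, s -> z, t -> d / _ Z: no change
2. b -> p, d -> t, g -> k, v -> f / _ #: fires at position(s) 8: ezlomolk
surface: ezlomolk

cell POLE=so, TOR=vo, RANK=ki:
underlying: bod-lomo-t-g
1. p -> b, s -> z, t -> d / _ Z: fires at position(s) 8: bodlomodg
2. b -> p, d -> t, g -> k, v -> f / _ #: fires at position(s) 9: bodlomodk
surface: bodlomodk


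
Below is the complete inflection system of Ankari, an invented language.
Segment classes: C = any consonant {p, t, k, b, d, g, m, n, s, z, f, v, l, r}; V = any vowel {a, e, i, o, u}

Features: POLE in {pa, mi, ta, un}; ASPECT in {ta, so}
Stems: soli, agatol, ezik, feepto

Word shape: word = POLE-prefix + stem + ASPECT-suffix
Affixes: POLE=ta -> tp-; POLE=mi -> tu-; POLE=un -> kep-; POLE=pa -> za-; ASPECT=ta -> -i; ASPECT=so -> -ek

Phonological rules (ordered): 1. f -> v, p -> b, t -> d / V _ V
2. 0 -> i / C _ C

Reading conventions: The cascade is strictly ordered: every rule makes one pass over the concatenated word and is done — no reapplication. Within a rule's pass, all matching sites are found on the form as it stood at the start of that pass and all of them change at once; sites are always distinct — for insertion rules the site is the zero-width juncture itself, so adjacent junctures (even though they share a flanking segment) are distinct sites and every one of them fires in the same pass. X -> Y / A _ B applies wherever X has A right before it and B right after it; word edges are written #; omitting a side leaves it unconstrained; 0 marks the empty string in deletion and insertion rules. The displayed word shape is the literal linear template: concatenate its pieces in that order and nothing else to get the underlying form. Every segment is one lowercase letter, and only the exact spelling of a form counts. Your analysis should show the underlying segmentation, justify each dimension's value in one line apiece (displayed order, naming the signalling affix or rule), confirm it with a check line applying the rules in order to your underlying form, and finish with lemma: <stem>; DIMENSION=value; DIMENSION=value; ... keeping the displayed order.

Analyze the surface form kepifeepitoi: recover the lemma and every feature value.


underlying: kep-feepto-i
POLE=un - signalled by the affix kep-
ASPECT=ta - signalled by the affix -i
check: kepfeeptoi -> kepfeeptoi -> kepifeepitoi
lemma: feepto; POLE=un; ASPECT=ta


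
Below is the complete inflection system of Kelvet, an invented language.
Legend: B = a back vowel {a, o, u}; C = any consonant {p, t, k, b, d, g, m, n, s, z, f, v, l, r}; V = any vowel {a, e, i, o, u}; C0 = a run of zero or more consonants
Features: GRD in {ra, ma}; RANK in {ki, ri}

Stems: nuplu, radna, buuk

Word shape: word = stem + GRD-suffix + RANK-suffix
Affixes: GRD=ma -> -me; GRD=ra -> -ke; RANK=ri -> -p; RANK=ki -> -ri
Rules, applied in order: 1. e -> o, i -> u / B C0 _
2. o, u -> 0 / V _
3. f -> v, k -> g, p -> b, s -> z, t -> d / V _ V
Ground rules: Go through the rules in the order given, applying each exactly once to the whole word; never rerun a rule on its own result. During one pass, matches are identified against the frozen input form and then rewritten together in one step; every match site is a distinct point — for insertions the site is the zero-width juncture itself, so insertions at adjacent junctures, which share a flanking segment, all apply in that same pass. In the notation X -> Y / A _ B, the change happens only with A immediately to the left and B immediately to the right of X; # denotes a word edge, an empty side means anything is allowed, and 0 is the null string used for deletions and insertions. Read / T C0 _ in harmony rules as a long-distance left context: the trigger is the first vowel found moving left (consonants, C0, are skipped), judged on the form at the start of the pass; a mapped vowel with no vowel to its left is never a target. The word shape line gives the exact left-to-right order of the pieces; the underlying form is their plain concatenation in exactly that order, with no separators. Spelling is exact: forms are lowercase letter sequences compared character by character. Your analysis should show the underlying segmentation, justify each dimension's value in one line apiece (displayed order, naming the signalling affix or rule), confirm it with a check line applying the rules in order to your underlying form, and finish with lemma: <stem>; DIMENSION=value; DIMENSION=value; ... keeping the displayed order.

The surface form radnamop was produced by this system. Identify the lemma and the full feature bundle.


underlying: radna-me-p
GRD=ma - signalled by the affix -me
RANK=ri - signalled by the affix -p
check: radnamep -> radnamop -> radnamop -> radnamop
lemma: radna; GRD=ma; RANK=ri


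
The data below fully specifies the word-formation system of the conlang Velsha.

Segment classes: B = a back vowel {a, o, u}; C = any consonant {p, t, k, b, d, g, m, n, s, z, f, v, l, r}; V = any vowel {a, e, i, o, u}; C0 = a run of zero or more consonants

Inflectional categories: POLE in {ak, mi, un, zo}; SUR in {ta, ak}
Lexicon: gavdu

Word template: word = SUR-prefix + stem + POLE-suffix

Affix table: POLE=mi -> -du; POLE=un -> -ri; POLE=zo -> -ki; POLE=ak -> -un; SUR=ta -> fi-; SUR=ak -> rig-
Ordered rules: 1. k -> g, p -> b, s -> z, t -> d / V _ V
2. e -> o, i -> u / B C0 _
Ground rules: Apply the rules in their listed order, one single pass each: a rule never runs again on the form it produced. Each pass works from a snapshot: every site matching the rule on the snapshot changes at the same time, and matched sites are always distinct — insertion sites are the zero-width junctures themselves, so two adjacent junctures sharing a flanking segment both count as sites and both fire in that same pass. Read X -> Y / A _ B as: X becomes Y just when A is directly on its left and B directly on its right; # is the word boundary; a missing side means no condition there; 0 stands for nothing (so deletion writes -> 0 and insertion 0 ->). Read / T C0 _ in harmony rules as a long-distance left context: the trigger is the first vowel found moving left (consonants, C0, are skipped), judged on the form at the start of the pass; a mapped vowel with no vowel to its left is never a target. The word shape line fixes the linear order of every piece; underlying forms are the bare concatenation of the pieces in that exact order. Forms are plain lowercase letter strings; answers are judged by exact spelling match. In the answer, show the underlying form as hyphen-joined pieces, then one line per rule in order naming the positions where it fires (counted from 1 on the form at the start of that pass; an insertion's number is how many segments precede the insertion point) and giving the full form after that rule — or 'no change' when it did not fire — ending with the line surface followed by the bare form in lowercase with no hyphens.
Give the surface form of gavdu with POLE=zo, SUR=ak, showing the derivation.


underlying: rig-gavdu-ki
1. k -> g, p -> b, s -> z, t -> d / V _ V: fires at position(s) 9: riggavdugi
2. e -> o, i -> u / B C0 _: fires at position(s) 10: riggavdugu
surface: riggavdugu
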